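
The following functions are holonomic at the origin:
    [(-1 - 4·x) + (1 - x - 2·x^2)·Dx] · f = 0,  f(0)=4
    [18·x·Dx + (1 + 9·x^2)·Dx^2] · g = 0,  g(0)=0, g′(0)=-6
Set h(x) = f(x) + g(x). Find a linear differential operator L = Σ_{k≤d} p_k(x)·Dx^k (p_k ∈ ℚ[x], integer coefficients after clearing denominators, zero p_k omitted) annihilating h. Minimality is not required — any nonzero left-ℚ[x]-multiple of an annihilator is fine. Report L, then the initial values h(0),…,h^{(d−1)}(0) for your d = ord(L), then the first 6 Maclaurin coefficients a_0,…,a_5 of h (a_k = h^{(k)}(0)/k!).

L = (-18 + 72·x + 918·x^2 + 1872·x^3 + 4608·x^4 + 1296·x^6)·Dx + (8 + 30·x + 278·x^3 + 1788·x^4 + 3216·x^5 + 324·x^6 + 1296·x^7)·Dx^2 + (-1 - 4·x - 24·x^2 - 4·x^3 - 103·x^4 + 300·x^5 + 312·x^6 + 108·x^7 + 216·x^8)·Dx^3  (order 3).
h: a_k = 4, -2, 12, 38, 44, -66/5, …
ICs: h(0) = 4, h′(0) = -2, h′′(0) = 24.

f: a_k = 4, 4, 12, 20, 44, 84, …
g: a_k = 0, -6, 0, 18, 0, -486/5, …
L₀ := lclm(L_f,L_g); ord L₀ ≤ 1+2.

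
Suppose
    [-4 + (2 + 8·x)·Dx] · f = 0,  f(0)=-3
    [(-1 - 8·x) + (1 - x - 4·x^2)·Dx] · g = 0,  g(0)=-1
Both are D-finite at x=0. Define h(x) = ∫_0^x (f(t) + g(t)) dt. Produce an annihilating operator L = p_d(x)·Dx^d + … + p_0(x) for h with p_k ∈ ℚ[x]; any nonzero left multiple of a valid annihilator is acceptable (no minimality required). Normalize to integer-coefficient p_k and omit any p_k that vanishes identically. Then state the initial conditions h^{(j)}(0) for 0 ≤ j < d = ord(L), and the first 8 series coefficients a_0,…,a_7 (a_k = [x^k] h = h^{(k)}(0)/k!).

f: a_k = -3, -6, 6, -12, 30, -84, 252, -792, …
g: a_k = -1, -1, -5, -9, -29, -65, -181, -441, …
f+g: L₀ = lclm(L_f,L_g), ord ≤ 1+1.
h=∫h₀ ⇒ L = L₀·Dx.
L = (24 + 156·x + 336·x^2 + 640·x^3)·Dx + (-14 - 96·x - 420·x^2 - 1184·x^3 - 1600·x^4)·Dx^2 + (-1 + 11·x + 90·x^2 + 24·x^3 - 544·x^4 - 640·x^5)·Dx^3  (order 3).
h: a_k = 0, -4, -7/2, 1/3, -21/4, 1/5, -149/6, 71/7, …
ICs: h(0) = 0, h′(0) = -4, h′′(0) = -7.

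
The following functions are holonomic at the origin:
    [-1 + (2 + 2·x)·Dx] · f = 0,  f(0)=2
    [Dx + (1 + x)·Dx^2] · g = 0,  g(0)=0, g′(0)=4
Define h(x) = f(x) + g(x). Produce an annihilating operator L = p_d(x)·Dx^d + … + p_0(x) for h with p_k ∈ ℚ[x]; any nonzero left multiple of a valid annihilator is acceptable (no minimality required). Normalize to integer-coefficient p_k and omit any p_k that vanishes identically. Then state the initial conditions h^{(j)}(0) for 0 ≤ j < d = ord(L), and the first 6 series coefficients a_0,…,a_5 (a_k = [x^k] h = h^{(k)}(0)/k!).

f: a_k = 2, 1, -1/4, 1/8, -5/64, 7/128, …
g: a_k = 0, 4, -2, 4/3, -1, 4/5, …
Weyl lclm of L_f,L_g ⇒ L₀ (ord ≤ 3).
L = Dx + (5 + 5·x)·Dx^2 + (2 + 4·x + 2·x^2)·Dx^3  (order 3).
h: a_k = 2, 5, -9/4, 35/24, -69/64, 547/640, …
ICs: h(0) = 2, h′(0) = 5, h′′(0) = -9/2.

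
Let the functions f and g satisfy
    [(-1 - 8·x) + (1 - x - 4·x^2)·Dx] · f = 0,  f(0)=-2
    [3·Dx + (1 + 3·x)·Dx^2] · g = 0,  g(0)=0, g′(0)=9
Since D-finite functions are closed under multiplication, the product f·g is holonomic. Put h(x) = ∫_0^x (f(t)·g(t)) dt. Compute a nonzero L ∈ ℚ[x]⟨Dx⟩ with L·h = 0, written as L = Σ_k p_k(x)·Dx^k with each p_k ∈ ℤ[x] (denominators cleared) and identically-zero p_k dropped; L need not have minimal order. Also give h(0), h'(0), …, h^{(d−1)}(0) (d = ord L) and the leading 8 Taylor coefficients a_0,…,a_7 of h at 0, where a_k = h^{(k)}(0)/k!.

f: a_k = -2, -2, -10, -18, -58, -130, -362, -882, …
g: a_k = 0, 9, -27/2, 27, -243/4, 729/5, -729/2, 6561/7, …
f·g: L₀ = L_f ⊗_s L_g, ord ≤ 1·2.
h=∫h₀ ⇒ L = L₀·Dx.
L = (11 + 48·x)·Dx + (-1 + 25·x + 60·x^2)·Dx^2 + (-1 - 2·x + 7·x^2 + 12·x^3)·Dx^3  (order 3).
h: a_k = 0, 0, -9, 3, -117/4, 81/10, -2397/20, 1719/70, …
ICs: h(0) = 0, h′(0) = 0, h′′(0) = -18.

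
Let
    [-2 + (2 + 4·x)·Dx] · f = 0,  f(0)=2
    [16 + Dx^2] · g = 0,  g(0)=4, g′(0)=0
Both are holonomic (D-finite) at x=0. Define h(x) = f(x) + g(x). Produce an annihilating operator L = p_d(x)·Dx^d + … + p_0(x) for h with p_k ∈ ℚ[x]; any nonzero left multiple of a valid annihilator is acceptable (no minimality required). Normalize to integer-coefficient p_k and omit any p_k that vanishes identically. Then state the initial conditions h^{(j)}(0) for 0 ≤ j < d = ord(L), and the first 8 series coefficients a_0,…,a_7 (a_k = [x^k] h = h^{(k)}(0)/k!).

f: a_k = 2, 2, -1, 1, -5/4, 7/4, -21/8, 33/8, …
g: a_k = 4, 0, -32, 0, 128/3, 0, -1024/45, 0, …
h₀=f+g: left-lcm gives L₀, ord ≤ 3.
L = (-304 - 1024·x - 1024·x^2) + (240 + 1504·x + 3072·x^2 + 2048·x^3)·Dx + (-19 - 64·x - 64·x^2)·Dx^2 + (15 + 94·x + 192·x^2 + 128·x^3)·Dx^3  (order 3).
h: a_k = 6, 2, -33, 1, 497/12, 7/4, -9137/360, 33/8, …
ICs: h(0) = 6, h′(0) = 2, h′′(0) = -66.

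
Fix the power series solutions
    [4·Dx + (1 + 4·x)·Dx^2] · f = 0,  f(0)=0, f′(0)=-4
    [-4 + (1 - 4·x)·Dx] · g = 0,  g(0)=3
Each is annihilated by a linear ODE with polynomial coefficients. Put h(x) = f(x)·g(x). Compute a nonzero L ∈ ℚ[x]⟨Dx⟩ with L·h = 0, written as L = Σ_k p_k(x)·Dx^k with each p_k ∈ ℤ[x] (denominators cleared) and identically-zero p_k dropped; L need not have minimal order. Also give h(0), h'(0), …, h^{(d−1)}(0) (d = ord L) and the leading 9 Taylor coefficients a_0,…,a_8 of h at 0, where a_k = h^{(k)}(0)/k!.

L = 16 + (4 + 48·x)·Dx + (-1 + 16·x^2)·Dx^2  (order 2).
h: a_k = 0, -12, -24, -160, -448, -12032/5, -37888/5, -1306624/35, -4366336/35, …
ICs: h(0) = 0, h′(0) = -12.

f: a_k = 0, -4, 8, -64/3, 64, -1024/5, 2048/3, -16384/7, 8192, …
g: a_k = 3, 12, 48, 192, 768, 3072, 12288, 49152, 196608, …
Product ⇒ symmetric product L₀, ord ≤ 2.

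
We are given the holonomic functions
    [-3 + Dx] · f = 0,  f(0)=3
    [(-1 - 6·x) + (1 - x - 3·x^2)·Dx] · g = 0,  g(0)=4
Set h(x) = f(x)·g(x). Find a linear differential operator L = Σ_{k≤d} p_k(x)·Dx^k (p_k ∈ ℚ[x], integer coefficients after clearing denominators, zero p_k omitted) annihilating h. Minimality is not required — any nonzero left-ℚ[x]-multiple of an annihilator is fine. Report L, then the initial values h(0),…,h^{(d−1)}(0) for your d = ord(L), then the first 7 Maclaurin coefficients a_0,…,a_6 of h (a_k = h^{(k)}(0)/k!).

L = (4 + 3·x - 9·x^2) + (-1 + x + 3·x^2)·Dx  (order 1).
h: a_k = 12, 48, 138, 336, 1581/2, 9114/5, 84129/20, …
ICs: h(0) = 12.

f: a_k = 3, 9, 27/2, 27/2, 81/8, 243/40, 243/80, …
g: a_k = 4, 4, 16, 28, 76, 160, 388, …
f·g: L₀ = L_f ⊗_s L_g, ord ≤ 1·1.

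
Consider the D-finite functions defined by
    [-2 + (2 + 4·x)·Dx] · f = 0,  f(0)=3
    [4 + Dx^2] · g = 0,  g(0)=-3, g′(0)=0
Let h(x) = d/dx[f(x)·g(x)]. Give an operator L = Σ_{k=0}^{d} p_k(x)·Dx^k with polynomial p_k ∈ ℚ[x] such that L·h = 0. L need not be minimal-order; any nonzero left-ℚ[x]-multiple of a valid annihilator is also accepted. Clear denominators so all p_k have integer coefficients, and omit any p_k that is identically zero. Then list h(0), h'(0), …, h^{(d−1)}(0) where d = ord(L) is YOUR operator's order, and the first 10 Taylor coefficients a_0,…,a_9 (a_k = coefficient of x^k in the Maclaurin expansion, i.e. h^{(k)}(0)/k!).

L = (53 + 288·x + 544·x^2 + 512·x^3 + 256·x^4) + (-2 - 36·x - 96·x^2 - 64·x^3)·Dx + (7 + 44·x + 108·x^2 + 128·x^3 + 64·x^4)·Dx^2  (order 2).
h: a_k = -9, 45, 81/2, -75/2, -195/8, 1047/40, -2807/80, 44047/560, -728001/4480, 1874467/5760, …
ICs: h(0) = -9, h′(0) = 45.

f: a_k = 3, 3, -3/2, 3/2, -15/8, 21/8, -63/16, 99/16, -1287/128, 2145/128, …
g: a_k = -3, 0, 6, 0, -2, 0, 4/15, 0, -2/105, 0, …
Sym-product of L_f,L_g gives L₀ (≤ ord 2).
h=h₀': d/dx-closure on L₀ ⇒ L.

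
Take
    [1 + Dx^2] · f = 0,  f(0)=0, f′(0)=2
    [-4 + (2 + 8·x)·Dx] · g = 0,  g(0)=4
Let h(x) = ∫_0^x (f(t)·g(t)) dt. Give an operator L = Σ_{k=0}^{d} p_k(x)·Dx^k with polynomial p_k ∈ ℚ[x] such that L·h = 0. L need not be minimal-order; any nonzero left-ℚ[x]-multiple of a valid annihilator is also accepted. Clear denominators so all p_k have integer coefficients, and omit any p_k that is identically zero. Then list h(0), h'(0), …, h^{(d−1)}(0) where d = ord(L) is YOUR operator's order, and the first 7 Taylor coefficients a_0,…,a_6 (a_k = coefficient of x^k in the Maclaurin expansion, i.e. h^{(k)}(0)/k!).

L = (13 + 8·x + 16·x^2)·Dx + (-4 - 16·x)·Dx^2 + (1 + 8·x + 16·x^2)·Dx^3  (order 3).
h: a_k = 0, 0, 4, 16/3, -13/3, 88/15, -1159/90, …
ICs: h(0) = 0, h′(0) = 0, h′′(0) = 8.

f: a_k = 0, 2, 0, -1/3, 0, 1/60, 0, …
g: a_k = 4, 8, -8, 16, -40, 112, -336, …
Sym-product of L_f,L_g gives L₀ (≤ ord 2).
h=∫₀ˣh₀: take L = L₀·Dx.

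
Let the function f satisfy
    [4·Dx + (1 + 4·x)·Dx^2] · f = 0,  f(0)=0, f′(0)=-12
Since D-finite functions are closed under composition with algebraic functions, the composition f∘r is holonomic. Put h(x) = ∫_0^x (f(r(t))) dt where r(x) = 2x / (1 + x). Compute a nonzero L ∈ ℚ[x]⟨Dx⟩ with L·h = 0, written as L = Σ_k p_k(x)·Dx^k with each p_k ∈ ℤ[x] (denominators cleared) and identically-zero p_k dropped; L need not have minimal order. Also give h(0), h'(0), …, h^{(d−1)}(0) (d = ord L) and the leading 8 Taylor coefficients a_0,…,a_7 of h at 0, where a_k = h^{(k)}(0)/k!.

L = (10 + 18·x)·Dx^2 + (1 + 10·x + 9·x^2)·Dx^3  (order 3).
h: a_k = 0, 0, -12, 40, -182, 984, -29524/5, 37960, …
ICs: h(0) = 0, h′(0) = 0, h′′(0) = -24.

f: a_k = 0, -12, 24, -64, 192, -3072/5, 2048, -49152/7, …
L₀ from L_f via x↦r, Dx↦r'^{-1}Dx.
h=∫₀ˣh₀: take L = L₀·Dx.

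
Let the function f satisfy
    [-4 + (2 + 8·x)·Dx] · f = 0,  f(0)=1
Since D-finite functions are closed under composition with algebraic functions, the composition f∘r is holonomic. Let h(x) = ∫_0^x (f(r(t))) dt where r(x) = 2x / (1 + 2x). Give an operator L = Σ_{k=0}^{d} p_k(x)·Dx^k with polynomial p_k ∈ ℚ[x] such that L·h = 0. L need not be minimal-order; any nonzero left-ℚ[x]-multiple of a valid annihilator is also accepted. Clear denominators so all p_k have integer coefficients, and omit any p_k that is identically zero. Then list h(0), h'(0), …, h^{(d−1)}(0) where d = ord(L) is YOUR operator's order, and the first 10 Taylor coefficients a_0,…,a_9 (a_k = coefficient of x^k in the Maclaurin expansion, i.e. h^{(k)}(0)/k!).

f: a_k = 1, 2, -2, 4, -10, 28, -84, 264, -858, 2860, …
Substitute x→r, Dx→(1/r')Dx; clear ⇒ L₀.
∫: right-multiply L₀ by Dx.
L = -4·Dx + (1 + 12·x + 20·x^2)·Dx^2  (order 2).
h: a_k = 0, 1, 2, -16/3, 20, -96, 544, -24064/7, 23392, -1510400/9, …
ICs: h(0) = 0, h′(0) = 1.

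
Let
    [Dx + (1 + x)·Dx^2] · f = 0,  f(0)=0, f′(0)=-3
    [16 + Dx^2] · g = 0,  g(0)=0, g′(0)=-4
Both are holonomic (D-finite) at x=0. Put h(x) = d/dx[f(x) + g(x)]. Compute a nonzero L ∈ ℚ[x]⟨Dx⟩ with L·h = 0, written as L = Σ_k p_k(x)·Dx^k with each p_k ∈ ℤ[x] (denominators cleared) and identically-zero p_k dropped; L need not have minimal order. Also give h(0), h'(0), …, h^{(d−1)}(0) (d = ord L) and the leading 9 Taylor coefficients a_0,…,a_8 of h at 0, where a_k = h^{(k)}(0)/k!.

f: a_k = 0, -3, 3/2, -1, 3/4, -3/5, 1/2, -3/7, 3/8, …
g: a_k = 0, -4, 0, 32/3, 0, -128/15, 0, 1024/315, 0, …
L₀ := lclm(L_f,L_g); ord L₀ ≤ 2+2.
Differentiate: ansatz ord ≤ ord L₀ ⇒ L.
L = (176 + 256·x + 128·x^2) + (144 + 400·x + 384·x^2 + 128·x^3)·Dx + (11 + 16·x + 8·x^2)·Dx^2 + (9 + 25·x + 24·x^2 + 8·x^3)·Dx^3  (order 3).
h: a_k = -7, 3, 29, 3, -137/3, 3, 889/45, 3, -2993/315, …
ICs: h(0) = -7, h′(0) = 3, h′′(0) = 58.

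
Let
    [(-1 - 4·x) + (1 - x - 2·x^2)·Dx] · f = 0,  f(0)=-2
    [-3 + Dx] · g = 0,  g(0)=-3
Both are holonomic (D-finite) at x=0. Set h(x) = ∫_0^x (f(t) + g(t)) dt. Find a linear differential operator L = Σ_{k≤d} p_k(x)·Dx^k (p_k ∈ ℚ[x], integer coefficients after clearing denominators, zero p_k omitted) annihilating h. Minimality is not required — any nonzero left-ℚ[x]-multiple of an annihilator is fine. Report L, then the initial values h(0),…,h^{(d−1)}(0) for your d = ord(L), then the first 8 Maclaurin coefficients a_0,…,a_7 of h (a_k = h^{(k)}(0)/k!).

L = (-9 - 9·x - 126·x^2 - 72·x^3)·Dx + (-3 + 30·x + 51·x^2 - 36·x^3 - 36·x^4)·Dx^2 + (2 - 9·x - 3·x^2 + 20·x^3 + 12·x^4)·Dx^3  (order 3).
h: a_k = 0, -5, -11/2, -13/2, -47/8, -257/40, -641/80, -7123/560, …
ICs: h(0) = 0, h′(0) = -5, h′′(0) = -11.

f: a_k = -2, -2, -6, -10, -22, -42, -86, -170, …
g: a_k = -3, -9, -27/2, -27/2, -81/8, -243/40, -243/80, -729/560, …
Weyl lclm of L_f,L_g ⇒ L₀ (ord ≤ 2).
∫: right-multiply L₀ by Dx.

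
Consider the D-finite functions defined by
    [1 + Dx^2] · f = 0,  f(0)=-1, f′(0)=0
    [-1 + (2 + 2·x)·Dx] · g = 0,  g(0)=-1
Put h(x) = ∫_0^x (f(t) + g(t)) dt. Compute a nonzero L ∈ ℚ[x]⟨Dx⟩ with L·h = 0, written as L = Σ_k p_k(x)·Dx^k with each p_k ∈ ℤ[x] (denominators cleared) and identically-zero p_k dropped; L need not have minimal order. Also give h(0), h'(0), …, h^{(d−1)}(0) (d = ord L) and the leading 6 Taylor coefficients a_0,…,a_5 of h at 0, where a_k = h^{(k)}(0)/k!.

f: a_k = -1, 0, 1/2, 0, -1/24, 0, …
g: a_k = -1, -1/2, 1/8, -1/16, 5/128, -7/256, …
Sum ⇒ L₀ = lclm(L_f,L_g) in ℚ(x)⟨Dx⟩.
∫: right-multiply L₀ by Dx.
L = (-7 - 8·x - 4·x^2)·Dx + (6 + 22·x + 24·x^2 + 8·x^3)·Dx^2 + (-7 - 8·x - 4·x^2)·Dx^3 + (6 + 22·x + 24·x^2 + 8·x^3)·Dx^4  (order 4).
h: a_k = 0, -2, -1/4, 5/24, -1/64, -1/1920, …
ICs: h(0) = 0, h′(0) = -2, h′′(0) = -1/2, h′′′(0) = 5/4.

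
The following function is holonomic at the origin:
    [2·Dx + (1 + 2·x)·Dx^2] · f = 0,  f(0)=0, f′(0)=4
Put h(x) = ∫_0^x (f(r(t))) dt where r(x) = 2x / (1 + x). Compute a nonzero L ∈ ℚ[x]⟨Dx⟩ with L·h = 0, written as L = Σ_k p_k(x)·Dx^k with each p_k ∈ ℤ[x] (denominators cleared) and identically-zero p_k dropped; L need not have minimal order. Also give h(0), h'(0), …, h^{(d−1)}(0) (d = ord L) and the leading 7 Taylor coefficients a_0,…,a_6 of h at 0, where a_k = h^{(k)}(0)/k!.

f: a_k = 0, 4, -4, 16/3, -8, 64/5, -64/3, …
Substitute x→r, Dx→(1/r')Dx; clear ⇒ L₀.
∫: right-multiply L₀ by Dx.
L = (6 + 10·x)·Dx^2 + (1 + 6·x + 5·x^2)·Dx^3  (order 3).
h: a_k = 0, 0, 4, -8, 62/3, -312/5, 3124/15, …
ICs: h(0) = 0, h′(0) = 0, h′′(0) = 8.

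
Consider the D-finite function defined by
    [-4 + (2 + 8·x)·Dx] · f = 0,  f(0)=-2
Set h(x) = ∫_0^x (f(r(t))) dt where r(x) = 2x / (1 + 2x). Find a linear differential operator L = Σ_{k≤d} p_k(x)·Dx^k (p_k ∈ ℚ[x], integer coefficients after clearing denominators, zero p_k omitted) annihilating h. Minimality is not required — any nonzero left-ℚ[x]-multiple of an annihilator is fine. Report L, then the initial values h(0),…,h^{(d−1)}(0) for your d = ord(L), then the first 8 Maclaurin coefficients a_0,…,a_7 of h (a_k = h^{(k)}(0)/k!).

f: a_k = -2, -4, 4, -8, 20, -56, 168, -528, …
L₀ from L_f via x↦r, Dx↦r'^{-1}Dx.
h=∫₀ˣh₀: take L = L₀·Dx.
L = -4·Dx + (1 + 12·x + 20·x^2)·Dx^2  (order 2).
h: a_k = 0, -2, -4, 32/3, -40, 192, -1088, 48128/7, …
ICs: h(0) = 0, h′(0) = -2.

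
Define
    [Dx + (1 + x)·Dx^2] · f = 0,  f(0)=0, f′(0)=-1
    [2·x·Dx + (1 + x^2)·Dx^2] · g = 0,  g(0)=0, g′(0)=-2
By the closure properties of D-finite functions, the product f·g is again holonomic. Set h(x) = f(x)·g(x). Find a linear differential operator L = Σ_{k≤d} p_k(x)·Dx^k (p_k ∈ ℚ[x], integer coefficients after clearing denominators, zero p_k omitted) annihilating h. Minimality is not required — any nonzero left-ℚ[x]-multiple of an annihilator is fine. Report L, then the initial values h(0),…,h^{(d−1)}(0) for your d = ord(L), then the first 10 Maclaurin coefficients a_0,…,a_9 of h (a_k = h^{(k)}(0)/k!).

L = (24 + 44·x + 80·x^2 + 156·x^3 + 120·x^4 + 52·x^5 + 4·x^7)·Dx + (18 + 124·x + 308·x^2 + 484·x^3 + 544·x^4 + 372·x^5 + 140·x^6 + 12·x^7 + 14·x^8)·Dx^2 + (12 + 64·x + 192·x^2 + 312·x^3 + 360·x^4 + 312·x^5 + 192·x^6 + 72·x^7 + 12·x^8 + 8·x^9)·Dx^3 + (5 + 18·x + 37·x^2 + 56·x^3 + 66·x^4 + 60·x^5 + 42·x^6 + 24·x^7 + 9·x^8 + 2·x^9 + x^10)·Dx^4  (order 4).
h: a_k = 0, 0, 2, -1, 0, -1/6, 26/45, -11/30, 0, -121/1260, …
ICs: h(0) = 0, h′(0) = 0, h′′(0) = 4, h′′′(0) = -6.

f: a_k = 0, -1, 1/2, -1/3, 1/4, -1/5, 1/6, -1/7, 1/8, -1/9, …
g: a_k = 0, -2, 0, 2/3, 0, -2/5, 0, 2/7, 0, -2/9, …
f·g: L₀ = L_f ⊗_s L_g, ord ≤ 2·2.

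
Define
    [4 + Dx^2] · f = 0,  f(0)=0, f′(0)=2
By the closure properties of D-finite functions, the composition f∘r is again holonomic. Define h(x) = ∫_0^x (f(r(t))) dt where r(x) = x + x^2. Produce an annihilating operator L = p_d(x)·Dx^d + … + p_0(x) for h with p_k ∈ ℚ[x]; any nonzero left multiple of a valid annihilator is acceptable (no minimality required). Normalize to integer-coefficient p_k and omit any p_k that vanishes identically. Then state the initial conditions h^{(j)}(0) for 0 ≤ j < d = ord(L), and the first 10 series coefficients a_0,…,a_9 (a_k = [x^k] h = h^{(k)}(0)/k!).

f: a_k = 0, 2, 0, -4/3, 0, 4/15, 0, -8/315, 0, 4/2835, …
h₀=f(r): pull back L_f along r ⇒ L₀.
Integrate: L := L₀·Dx.
L = (4 + 24·x + 48·x^2 + 32·x^3)·Dx - 2·Dx^2 + (1 + 2·x)·Dx^3  (order 3).
h: a_k = 0, 0, 1, 2/3, -1/3, -4/5, -28/45, 0, 104/315, 112/405, …
ICs: h(0) = 0, h′(0) = 0, h′′(0) = 2.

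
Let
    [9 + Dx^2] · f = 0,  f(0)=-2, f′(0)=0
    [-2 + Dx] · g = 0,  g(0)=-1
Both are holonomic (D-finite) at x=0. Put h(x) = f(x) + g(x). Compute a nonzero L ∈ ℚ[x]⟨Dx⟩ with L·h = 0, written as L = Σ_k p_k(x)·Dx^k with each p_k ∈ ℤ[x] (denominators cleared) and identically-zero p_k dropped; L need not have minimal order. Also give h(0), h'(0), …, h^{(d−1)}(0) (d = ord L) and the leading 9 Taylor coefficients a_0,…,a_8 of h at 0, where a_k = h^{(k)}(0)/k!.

f: a_k = -2, 0, 9, 0, -27/4, 0, 81/40, 0, -729/2240, …
g: a_k = -1, -2, -2, -4/3, -2/3, -4/15, -4/45, -8/315, -2/315, …
h₀=f+g: left-lcm gives L₀, ord ≤ 3.
L = -18 + 9·Dx - 2·Dx^2 + Dx^3  (order 3).
h: a_k = -3, -2, 7, -4/3, -89/12, -4/15, 697/360, -8/315, -6689/20160, …
ICs: h(0) = -3, h′(0) = -2, h′′(0) = 14.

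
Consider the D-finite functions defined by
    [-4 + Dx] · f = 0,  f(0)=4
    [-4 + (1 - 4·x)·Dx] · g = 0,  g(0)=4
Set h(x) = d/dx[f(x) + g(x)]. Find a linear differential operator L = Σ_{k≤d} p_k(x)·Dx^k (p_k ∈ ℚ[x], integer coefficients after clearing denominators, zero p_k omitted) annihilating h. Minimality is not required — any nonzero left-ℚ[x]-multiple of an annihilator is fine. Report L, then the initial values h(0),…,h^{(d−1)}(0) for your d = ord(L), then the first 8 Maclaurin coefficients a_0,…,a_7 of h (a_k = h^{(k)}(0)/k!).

f: a_k = 4, 16, 32, 128/3, 128/3, 512/15, 1024/45, 4096/315, …
g: a_k = 4, 16, 64, 256, 1024, 4096, 16384, 65536, …
f+g: L₀ = lclm(L_f,L_g), ord ≤ 1+1.
h=h₀': d/dx-closure on L₀ ⇒ L.
L = (64 + 128·x) + (-20 - 32·x + 64·x^2)·Dx + (1 - 16·x^2)·Dx^2  (order 2).
h: a_k = 32, 192, 896, 12800/3, 61952/3, 1476608/15, 20647936/45, 660619264/315, …
ICs: h(0) = 32, h′(0) = 192.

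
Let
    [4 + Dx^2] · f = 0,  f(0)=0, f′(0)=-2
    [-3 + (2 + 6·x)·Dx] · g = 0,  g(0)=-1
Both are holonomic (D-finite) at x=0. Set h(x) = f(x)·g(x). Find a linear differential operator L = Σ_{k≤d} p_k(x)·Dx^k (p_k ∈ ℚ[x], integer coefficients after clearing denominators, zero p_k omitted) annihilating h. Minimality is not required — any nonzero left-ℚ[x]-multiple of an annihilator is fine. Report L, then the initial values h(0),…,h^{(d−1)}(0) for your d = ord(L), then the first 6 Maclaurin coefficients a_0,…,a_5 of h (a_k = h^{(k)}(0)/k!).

L = (43 + 96·x + 144·x^2) + (-12 - 36·x)·Dx + (4 + 24·x + 36·x^2)·Dx^2  (order 2).
h: a_k = 0, 2, 3, -43/12, 11/8, -4379/960, …
ICs: h(0) = 0, h′(0) = 2.

f: a_k = 0, -2, 0, 4/3, 0, -4/15, …
g: a_k = -1, -3/2, 9/8, -27/16, 405/128, -1701/256, …
h₀=f·g: eliminate ⇒ L₀, order ≤ 2·1.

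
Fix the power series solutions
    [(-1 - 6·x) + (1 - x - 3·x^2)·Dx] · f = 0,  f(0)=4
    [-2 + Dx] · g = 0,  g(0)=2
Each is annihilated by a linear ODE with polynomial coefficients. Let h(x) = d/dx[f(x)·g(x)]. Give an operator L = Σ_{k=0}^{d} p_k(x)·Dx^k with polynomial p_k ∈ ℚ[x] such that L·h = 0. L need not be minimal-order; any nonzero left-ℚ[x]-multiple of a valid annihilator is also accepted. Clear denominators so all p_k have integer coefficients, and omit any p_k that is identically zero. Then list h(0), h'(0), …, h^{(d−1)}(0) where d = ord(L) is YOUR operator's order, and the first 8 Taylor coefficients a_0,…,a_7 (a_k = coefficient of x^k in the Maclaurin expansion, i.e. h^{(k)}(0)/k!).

f: a_k = 4, 4, 16, 28, 76, 160, 388, 868, …
g: a_k = 2, 4, 4, 8/3, 4/3, 8/15, 8/45, 16/315, …
h₀=f·g: eliminate ⇒ L₀, order ≤ 1·1.
h₀' ⇒ L via d/dx closure of L₀.
L = (16 + 30·x - 2·x^2 - 48·x^3 + 36·x^4) + (-3 - x + 19·x^2 + 6·x^3 - 18·x^4)·Dx  (order 1).
h: a_k = 24, 128, 440, 1376, 11792/3, 163696/15, 438632/15, 4855552/63, …
ICs: h(0) = 24.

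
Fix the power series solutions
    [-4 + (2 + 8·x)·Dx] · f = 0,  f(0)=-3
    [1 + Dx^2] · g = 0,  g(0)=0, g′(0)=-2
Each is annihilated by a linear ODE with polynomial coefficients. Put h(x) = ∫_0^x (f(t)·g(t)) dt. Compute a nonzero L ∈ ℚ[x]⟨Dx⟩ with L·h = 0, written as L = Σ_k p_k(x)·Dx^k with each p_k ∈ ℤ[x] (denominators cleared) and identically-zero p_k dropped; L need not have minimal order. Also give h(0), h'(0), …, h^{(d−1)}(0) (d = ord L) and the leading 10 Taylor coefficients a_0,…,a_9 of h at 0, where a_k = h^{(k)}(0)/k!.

L = (13 + 8·x + 16·x^2)·Dx + (-4 - 16·x)·Dx^2 + (1 + 8·x + 16·x^2)·Dx^3  (order 3).
h: a_k = 0, 0, 3, 4, -13/4, 22/5, -1159/120, 1641/70, -83009/1344, 653603/3780, …
ICs: h(0) = 0, h′(0) = 0, h′′(0) = 6.

f: a_k = -3, -6, 6, -12, 30, -84, 252, -792, 2574, -8580, …
g: a_k = 0, -2, 0, 1/3, 0, -1/60, 0, 1/2520, 0, -1/181440, …
L₀ := L_f ⊗_s L_g (sym. prod.), ord ≤ 2.
h=∫h₀ ⇒ L = L₀·Dx.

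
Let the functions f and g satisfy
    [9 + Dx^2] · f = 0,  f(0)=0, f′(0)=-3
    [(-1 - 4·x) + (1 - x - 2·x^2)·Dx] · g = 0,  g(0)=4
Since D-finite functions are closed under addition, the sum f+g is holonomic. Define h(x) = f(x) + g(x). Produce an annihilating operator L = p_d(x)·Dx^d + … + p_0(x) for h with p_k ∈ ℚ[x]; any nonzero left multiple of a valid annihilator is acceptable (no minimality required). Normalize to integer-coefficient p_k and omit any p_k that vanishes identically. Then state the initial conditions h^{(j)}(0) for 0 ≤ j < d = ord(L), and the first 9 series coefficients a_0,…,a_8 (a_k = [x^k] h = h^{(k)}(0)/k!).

L = (-117 - 486·x - 135·x^2 - 360·x^3 - 540·x^4 - 432·x^5) + (45 - 63·x - 81·x^2 + 153·x^3 + 18·x^4 - 324·x^5 - 216·x^6)·Dx + (-13 - 54·x - 15·x^2 - 40·x^3 - 60·x^4 - 48·x^5)·Dx^2 + (5 - 7·x - 9·x^2 + 17·x^3 + 2·x^4 - 36·x^5 - 24·x^6)·Dx^3  (order 3).
h: a_k = 4, 1, 12, 49/2, 44, 3279/40, 172, 190643/560, 684, …
ICs: h(0) = 4, h′(0) = 1, h′′(0) = 24.

f: a_k = 0, -3, 0, 9/2, 0, -81/40, 0, 243/560, 0, …
g: a_k = 4, 4, 12, 20, 44, 84, 172, 340, 684, …
Sum ⇒ L₀ = lclm(L_f,L_g) in ℚ(x)⟨Dx⟩.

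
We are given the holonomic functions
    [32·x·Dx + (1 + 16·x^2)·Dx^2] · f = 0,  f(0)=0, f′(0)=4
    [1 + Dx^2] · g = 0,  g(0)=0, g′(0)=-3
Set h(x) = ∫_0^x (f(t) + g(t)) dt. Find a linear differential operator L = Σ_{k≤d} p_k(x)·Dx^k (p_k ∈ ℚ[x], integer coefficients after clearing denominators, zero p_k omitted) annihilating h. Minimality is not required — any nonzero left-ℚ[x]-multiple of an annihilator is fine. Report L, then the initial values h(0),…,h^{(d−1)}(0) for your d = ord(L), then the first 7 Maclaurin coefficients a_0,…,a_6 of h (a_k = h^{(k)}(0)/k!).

L = (-6112·x + 99328·x^3 + 8192·x^5)·Dx^2 + (-31 + 1072·x^2 + 25344·x^4 + 4096·x^6)·Dx^3 + (-6112·x + 99328·x^3 + 8192·x^5)·Dx^4 + (-31 + 1072·x^2 + 25344·x^4 + 4096·x^6)·Dx^5  (order 5).
h: a_k = 0, 0, 1/2, 0, -125/24, 0, 8191/240, …
ICs: h(0) = 0, h′(0) = 0, h′′(0) = 1, h′′′(0) = 0, h′′′′(0) = -125.

f: a_k = 0, 4, 0, -64/3, 0, 1024/5, 0, …
g: a_k = 0, -3, 0, 1/2, 0, -1/40, 0, …
L₀ := lclm(L_f,L_g); ord L₀ ≤ 2+2.
∫: right-multiply L₀ by Dx.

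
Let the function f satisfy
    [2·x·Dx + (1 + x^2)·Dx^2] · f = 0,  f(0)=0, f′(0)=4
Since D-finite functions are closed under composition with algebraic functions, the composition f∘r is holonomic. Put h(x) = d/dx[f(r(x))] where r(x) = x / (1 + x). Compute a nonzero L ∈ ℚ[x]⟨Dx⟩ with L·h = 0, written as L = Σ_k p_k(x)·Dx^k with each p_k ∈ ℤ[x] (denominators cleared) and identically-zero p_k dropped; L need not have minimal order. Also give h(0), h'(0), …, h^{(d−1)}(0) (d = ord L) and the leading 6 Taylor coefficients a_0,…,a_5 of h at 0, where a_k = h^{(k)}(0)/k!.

f: a_k = 0, 4, 0, -4/3, 0, 4/5, …
L₀ from L_f via x↦r, Dx↦r'^{-1}Dx.
h=h₀': d/dx-closure on L₀ ⇒ L.
L = (2 + 4·x) + (1 + 2·x + 2·x^2)·Dx  (order 1).
h: a_k = 4, -8, 8, 0, -16, 32, …
ICs: h(0) = 4.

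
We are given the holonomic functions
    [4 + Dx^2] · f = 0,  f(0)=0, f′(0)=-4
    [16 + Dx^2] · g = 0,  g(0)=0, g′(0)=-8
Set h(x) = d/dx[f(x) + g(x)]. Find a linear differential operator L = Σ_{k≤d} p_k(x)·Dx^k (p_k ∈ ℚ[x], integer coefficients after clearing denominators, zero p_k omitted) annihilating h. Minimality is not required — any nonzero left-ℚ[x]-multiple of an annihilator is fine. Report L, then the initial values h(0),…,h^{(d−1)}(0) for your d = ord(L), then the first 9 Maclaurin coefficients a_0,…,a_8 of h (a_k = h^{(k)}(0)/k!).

L = 64 + 20·Dx^2 + Dx^4  (order 4).
h: a_k = -12, 0, 72, 0, -88, 0, 688/15, 0, -456/35, …
ICs: h(0) = -12, h′(0) = 0, h′′(0) = 144, h′′′(0) = 0.

f: a_k = 0, -4, 0, 8/3, 0, -8/15, 0, 16/315, 0, …
g: a_k = 0, -8, 0, 64/3, 0, -256/15, 0, 2048/315, 0, …
f+g: L₀ = lclm(L_f,L_g), ord ≤ 2+2.
h₀' ⇒ L via d/dx closure of L₀.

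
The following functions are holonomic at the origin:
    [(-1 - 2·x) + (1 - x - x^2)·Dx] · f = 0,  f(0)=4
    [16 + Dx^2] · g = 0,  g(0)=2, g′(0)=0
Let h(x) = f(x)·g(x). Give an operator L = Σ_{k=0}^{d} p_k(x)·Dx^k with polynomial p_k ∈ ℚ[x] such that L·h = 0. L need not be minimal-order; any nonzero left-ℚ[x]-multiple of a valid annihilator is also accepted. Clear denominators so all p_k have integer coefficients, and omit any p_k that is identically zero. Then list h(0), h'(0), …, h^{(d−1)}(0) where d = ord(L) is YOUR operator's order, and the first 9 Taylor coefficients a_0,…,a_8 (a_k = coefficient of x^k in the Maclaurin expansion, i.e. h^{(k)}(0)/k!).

L = (-14 + 16·x + 16·x^2) + (2 + 4·x)·Dx + (-1 + x + x^2)·Dx^2  (order 2).
h: a_k = 8, 8, -48, -40, -8/3, -128/3, -4088/45, -6008/45, -22192/105, …
ICs: h(0) = 8, h′(0) = 8.

f: a_k = 4, 4, 8, 12, 20, 32, 52, 84, 136, …
g: a_k = 2, 0, -16, 0, 64/3, 0, -512/45, 0, 1024/315, …
Sym-product of L_f,L_g gives L₀ (≤ ord 2).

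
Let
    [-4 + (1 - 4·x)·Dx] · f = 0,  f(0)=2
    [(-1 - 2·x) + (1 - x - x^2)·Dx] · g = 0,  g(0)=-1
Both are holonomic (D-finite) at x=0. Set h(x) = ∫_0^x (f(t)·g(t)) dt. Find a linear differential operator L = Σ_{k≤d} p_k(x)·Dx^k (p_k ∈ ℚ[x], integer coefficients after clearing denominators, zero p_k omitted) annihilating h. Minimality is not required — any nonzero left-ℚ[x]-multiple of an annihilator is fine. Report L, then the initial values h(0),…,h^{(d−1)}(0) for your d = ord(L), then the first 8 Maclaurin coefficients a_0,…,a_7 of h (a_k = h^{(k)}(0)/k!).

f: a_k = 2, 8, 32, 128, 512, 2048, 8192, 32768, …
g: a_k = -1, -1, -2, -3, -5, -8, -13, -21, …
Sym-product of L_f,L_g gives L₀ (≤ ord 1).
Integrate: L := L₀·Dx.
L = (-5 + 6·x + 12·x^2)·Dx + (1 - 5·x + 3·x^2 + 4·x^3)·Dx^2  (order 2).
h: a_k = 0, -2, -5, -44/3, -91/2, -738/5, -1484/3, -11898/7, …
ICs: h(0) = 0, h′(0) = -2.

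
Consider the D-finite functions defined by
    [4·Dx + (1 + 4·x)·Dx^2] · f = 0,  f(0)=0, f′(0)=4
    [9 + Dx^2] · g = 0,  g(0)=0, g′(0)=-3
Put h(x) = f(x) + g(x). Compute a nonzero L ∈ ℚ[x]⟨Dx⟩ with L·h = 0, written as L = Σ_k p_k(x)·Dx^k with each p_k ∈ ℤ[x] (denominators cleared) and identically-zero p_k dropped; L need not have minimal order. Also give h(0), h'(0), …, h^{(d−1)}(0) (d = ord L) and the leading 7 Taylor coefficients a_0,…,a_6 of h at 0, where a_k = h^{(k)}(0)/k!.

f: a_k = 0, 4, -8, 64/3, -64, 1024/5, -2048/3, …
g: a_k = 0, -3, 0, 9/2, 0, -81/40, 0, …
f+g: L₀ = lclm(L_f,L_g), ord ≤ 2+2.
L = (3780 + 2592·x + 5184·x^2)·Dx + (369 + 2124·x + 3888·x^2 + 5184·x^3)·Dx^2 + (420 + 288·x + 576·x^2)·Dx^3 + (41 + 236·x + 432·x^2 + 576·x^3)·Dx^4  (order 4).
h: a_k = 0, 1, -8, 155/6, -64, 8111/40, -2048/3, …
ICs: h(0) = 0, h′(0) = 1, h′′(0) = -16, h′′′(0) = 155.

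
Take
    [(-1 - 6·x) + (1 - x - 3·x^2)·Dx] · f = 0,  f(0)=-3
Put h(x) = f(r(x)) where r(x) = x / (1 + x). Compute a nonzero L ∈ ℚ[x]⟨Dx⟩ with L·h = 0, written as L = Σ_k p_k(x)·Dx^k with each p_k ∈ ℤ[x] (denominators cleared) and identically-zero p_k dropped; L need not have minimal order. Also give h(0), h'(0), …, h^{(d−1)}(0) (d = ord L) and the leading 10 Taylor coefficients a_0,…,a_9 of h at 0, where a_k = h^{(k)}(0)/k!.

L = (1 + 7·x) + (-1 - 2·x + 2·x^2 + 3·x^3)·Dx  (order 1).
h: a_k = -3, -3, -9, 0, -27, 27, -108, 189, -513, 1080, …
ICs: h(0) = -3.

f: a_k = -3, -3, -12, -21, -57, -120, -291, -651, -1524, -3477, …
Change of var in L_f (x↦r) gives L₀.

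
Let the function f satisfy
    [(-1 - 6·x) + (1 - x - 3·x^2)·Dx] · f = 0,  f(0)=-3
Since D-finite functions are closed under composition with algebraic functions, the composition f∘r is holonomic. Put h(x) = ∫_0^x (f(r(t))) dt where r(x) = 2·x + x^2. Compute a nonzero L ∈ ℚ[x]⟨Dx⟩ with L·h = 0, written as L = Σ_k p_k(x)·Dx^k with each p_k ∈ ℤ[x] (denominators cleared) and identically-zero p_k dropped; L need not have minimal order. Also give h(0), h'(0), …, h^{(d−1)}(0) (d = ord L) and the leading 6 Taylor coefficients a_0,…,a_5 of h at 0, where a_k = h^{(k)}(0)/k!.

f: a_k = -3, -3, -12, -21, -57, -120, …
Change of var in L_f (x↦r) gives L₀.
h=∫h₀ ⇒ L = L₀·Dx.
L = (2 + 26·x + 36·x^2 + 12·x^3)·Dx + (-1 + 2·x + 13·x^2 + 12·x^3 + 3·x^4)·Dx^2  (order 2).
h: a_k = 0, -3, -3, -17, -54, -1176/5, …
ICs: h(0) = 0, h′(0) = -3.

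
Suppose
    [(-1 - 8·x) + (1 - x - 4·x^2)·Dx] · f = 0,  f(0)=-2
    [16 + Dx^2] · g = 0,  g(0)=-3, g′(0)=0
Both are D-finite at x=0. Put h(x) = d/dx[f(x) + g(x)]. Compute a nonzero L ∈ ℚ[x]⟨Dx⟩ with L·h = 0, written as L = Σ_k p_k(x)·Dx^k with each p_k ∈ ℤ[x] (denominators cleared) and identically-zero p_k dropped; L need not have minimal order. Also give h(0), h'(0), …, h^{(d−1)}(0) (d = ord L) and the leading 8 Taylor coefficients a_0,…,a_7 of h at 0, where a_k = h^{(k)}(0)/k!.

f: a_k = -2, -2, -10, -18, -58, -130, -362, -882, …
g: a_k = -3, 0, 24, 0, -32, 0, 256/15, 0, …
h₀=f+g: left-lcm gives L₀, ord ≤ 3.
Differentiate: ansatz ord ≤ ord L₀ ⇒ L.
L = (6848 + 35072·x + 150784·x^2 + 87040·x^3 + 204800·x^4 + 147456·x^5 + 196608·x^6) + (-560 - 4048·x + 5184·x^2 + 13952·x^3 + 2560·x^4 + 18432·x^5 + 57344·x^6 + 65536·x^7)·Dx + (428 + 2192·x + 9424·x^2 + 5440·x^3 + 12800·x^4 + 9216·x^5 + 12288·x^6)·Dx^2 + (-35 - 253·x + 324·x^2 + 872·x^3 + 160·x^4 + 1152·x^5 + 3584·x^6 + 4096·x^7)·Dx^3  (order 3).
h: a_k = -2, 28, -54, -360, -650, -10348/5, -6174, -1961296/105, …
ICs: h(0) = -2, h′(0) = 28, h′′(0) = -108.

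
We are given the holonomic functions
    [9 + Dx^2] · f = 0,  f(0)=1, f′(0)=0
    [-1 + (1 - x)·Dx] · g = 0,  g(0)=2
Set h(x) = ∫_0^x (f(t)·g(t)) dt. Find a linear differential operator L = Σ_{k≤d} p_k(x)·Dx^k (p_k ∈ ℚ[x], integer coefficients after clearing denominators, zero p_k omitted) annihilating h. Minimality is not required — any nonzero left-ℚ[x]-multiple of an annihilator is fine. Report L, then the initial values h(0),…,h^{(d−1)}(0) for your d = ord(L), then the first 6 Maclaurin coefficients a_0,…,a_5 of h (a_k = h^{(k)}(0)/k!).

f: a_k = 1, 0, -9/2, 0, 27/8, 0, …
g: a_k = 2, 2, 2, 2, 2, 2, …
f·g: L₀ = L_f ⊗_s L_g, ord ≤ 2·1.
h=∫₀ˣh₀: take L = L₀·Dx.
L = (-9 + 9·x)·Dx + 2·Dx^2 + (-1 + x)·Dx^3  (order 3).
h: a_k = 0, 2, 1, -7/3, -7/4, -1/20, …
ICs: h(0) = 0, h′(0) = 2, h′′(0) = 2.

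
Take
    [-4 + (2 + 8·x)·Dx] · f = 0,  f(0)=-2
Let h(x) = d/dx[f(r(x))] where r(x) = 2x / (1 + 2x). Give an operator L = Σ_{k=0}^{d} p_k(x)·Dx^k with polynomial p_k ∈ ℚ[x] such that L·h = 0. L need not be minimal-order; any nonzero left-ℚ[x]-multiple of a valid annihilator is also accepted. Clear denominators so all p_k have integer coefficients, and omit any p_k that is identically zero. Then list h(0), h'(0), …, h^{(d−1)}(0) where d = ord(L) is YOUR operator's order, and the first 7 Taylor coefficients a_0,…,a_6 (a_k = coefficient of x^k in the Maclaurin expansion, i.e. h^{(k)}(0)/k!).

f: a_k = -2, -4, 4, -8, 20, -56, 168, …
Change of var in L_f (x↦r) gives L₀.
Derive L from L₀ (diff closure).
L = (-8 - 40·x) + (-1 - 12·x - 20·x^2)·Dx  (order 1).
h: a_k = -8, 64, -480, 3840, -32640, 288768, -2619904, …
ICs: h(0) = -8.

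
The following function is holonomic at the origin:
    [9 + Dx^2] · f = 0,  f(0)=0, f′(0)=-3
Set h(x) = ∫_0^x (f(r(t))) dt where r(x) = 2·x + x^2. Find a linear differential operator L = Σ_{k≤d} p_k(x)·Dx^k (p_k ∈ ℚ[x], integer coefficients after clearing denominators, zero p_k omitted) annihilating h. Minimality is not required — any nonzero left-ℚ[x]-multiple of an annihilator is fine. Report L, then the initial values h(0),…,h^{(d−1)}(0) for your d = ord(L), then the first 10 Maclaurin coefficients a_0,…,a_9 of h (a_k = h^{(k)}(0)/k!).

f: a_k = 0, -3, 0, 9/2, 0, -81/40, 0, 243/560, 0, -243/4480, …
f∘r: x↦r, Dx↦Dx/r' in L_f ⇒ L₀.
h=∫₀ˣh₀: take L = L₀·Dx.
L = (36 + 108·x + 108·x^2 + 36·x^3)·Dx - Dx^2 + (1 + x)·Dx^3  (order 3).
h: a_k = 0, 0, -3, -1, 9, 54/5, -63/10, -45/2, -1863/140, 63/5, …
ICs: h(0) = 0, h′(0) = 0, h′′(0) = -6.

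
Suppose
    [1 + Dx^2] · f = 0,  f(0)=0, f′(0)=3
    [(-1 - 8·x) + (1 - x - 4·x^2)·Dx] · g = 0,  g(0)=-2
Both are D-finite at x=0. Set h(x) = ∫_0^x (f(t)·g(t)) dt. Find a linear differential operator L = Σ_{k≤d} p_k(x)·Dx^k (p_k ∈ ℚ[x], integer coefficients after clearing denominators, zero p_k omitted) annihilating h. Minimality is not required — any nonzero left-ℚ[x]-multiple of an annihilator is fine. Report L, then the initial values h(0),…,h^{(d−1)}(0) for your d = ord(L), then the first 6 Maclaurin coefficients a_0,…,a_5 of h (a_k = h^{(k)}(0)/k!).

L = (7 + x + 4·x^2)·Dx + (2 + 16·x)·Dx^2 + (-1 + x + 4·x^2)·Dx^3  (order 3).
h: a_k = 0, 0, -3, -2, -29/4, -53/5, …
ICs: h(0) = 0, h′(0) = 0, h′′(0) = -6.

f: a_k = 0, 3, 0, -1/2, 0, 1/40, …
g: a_k = -2, -2, -10, -18, -58, -130, …
h₀=f·g: eliminate ⇒ L₀, order ≤ 2·1.
∫: right-multiply L₀ by Dx.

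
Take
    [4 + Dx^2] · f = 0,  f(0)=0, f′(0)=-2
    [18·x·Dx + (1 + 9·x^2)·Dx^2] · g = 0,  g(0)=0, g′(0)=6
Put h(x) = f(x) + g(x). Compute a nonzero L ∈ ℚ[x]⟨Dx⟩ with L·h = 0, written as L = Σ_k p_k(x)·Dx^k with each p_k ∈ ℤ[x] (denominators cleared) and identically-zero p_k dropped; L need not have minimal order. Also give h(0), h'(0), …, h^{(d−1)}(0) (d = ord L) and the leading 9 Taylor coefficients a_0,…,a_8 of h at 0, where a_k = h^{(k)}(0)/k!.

f: a_k = 0, -2, 0, 4/3, 0, -4/15, 0, 8/315, 0, …
g: a_k = 0, 6, 0, -18, 0, 486/5, 0, -4374/7, 0, …
Weyl lclm of L_f,L_g ⇒ L₀ (ord ≤ 4).
L = (-3744·x + 37584·x^3 + 11664·x^5)·Dx + (-28 + 864·x^2 + 10692·x^4 + 5832·x^6)·Dx^2 + (-936·x + 9396·x^3 + 2916·x^5)·Dx^3 + (-7 + 216·x^2 + 2673·x^4 + 1458·x^6)·Dx^4  (order 4).
h: a_k = 0, 4, 0, -50/3, 0, 1454/15, 0, -196822/315, 0, …
ICs: h(0) = 0, h′(0) = 4, h′′(0) = 0, h′′′(0) = -100.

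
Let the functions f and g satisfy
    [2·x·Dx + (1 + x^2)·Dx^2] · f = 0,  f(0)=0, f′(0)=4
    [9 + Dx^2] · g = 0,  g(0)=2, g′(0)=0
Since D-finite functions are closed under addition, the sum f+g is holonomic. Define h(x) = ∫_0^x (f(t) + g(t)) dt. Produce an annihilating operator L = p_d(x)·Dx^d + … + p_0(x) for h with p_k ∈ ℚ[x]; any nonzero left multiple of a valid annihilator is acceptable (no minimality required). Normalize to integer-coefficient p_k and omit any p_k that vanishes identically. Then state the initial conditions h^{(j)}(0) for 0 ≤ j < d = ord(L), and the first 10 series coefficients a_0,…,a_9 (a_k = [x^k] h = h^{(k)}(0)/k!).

L = (-54·x + 540·x^3 + 162·x^5)·Dx^2 + (63 + 279·x^2 + 297·x^4 + 81·x^6)·Dx^3 + (-6·x + 60·x^3 + 18·x^5)·Dx^4 + (7 + 31·x^2 + 33·x^4 + 9·x^6)·Dx^5  (order 5).
h: a_k = 0, 2, 2, -3, -1/3, 27/20, 2/15, -81/280, -1/14, 81/2240, …
ICs: h(0) = 0, h′(0) = 2, h′′(0) = 4, h′′′(0) = -18, h′′′′(0) = -8.

f: a_k = 0, 4, 0, -4/3, 0, 4/5, 0, -4/7, 0, 4/9, …
g: a_k = 2, 0, -9, 0, 27/4, 0, -81/40, 0, 729/2240, 0, …
f+g: L₀ = lclm(L_f,L_g), ord ≤ 2+2.
Integrate: L := L₀·Dx.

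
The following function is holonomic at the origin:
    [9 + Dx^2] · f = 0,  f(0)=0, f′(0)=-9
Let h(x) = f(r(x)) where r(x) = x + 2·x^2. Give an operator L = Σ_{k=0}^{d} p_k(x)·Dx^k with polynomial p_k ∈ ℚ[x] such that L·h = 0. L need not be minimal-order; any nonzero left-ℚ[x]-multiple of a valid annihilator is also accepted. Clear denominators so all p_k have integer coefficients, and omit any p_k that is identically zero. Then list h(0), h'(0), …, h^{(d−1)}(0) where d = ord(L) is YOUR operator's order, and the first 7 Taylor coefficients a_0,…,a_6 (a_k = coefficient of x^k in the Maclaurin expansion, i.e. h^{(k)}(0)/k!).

L = (9 + 108·x + 432·x^2 + 576·x^3) - 4·Dx + (1 + 4·x)·Dx^2  (order 2).
h: a_k = 0, -9, -18, 27/2, 81, 6237/40, 189/4, …
ICs: h(0) = 0, h′(0) = -9.

f: a_k = 0, -9, 0, 27/2, 0, -243/40, 0, …
Change of var in L_f (x↦r) gives L₀.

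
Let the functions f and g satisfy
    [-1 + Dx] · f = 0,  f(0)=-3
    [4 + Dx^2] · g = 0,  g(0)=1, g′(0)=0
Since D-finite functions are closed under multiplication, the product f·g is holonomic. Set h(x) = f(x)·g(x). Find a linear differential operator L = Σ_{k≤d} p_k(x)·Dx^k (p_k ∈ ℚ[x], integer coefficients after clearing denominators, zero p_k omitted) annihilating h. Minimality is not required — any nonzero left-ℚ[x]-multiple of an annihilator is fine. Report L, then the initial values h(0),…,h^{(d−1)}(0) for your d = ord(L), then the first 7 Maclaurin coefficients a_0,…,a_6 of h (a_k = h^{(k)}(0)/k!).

L = 5 - 2·Dx + Dx^2  (order 2).
h: a_k = -3, -3, 9/2, 11/2, 7/8, -41/40, -39/80, …
ICs: h(0) = -3, h′(0) = -3.

f: a_k = -3, -3, -3/2, -1/2, -1/8, -1/40, -1/240, …
g: a_k = 1, 0, -2, 0, 2/3, 0, -4/45, …
h₀=f·g: eliminate ⇒ L₀, order ≤ 1·2.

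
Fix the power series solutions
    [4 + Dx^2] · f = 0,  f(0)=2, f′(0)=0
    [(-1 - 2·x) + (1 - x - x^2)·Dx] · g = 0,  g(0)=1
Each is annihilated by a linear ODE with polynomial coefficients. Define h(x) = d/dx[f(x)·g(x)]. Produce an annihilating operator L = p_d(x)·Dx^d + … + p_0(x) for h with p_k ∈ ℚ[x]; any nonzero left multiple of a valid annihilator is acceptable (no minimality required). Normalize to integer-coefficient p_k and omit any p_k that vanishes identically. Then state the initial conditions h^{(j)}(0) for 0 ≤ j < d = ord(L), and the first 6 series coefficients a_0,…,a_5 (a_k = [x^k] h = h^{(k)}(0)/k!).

f: a_k = 2, 0, -4, 0, 4/3, 0, …
g: a_k = 1, 1, 2, 3, 5, 8, …
Product ⇒ symmetric product L₀, ord ≤ 2.
h₀' ⇒ L via d/dx closure of L₀.
L = (-6 - 16·x - 8·x^2 + 16·x^3 + 8·x^4) + (-1 + 2·x + 12·x^2 + 8·x^3)·Dx + (1 - 3·x - x^2 + 4·x^3 + 2·x^4)·Dx^2  (order 2).
h: a_k = 2, 0, 6, 40/3, 80/3, 764/15, …
ICs: h(0) = 2, h′(0) = 0.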